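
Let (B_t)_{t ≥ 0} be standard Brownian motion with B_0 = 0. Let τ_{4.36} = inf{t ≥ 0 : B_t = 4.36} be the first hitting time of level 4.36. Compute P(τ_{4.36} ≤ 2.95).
P(τ_{4.36} ≤ 2.95) = 2(1 − Φ(4.36/√2.95)) = 2(1 − Φ(2.5385)) ≈ 0.0111

By the reflection principle for standard BM, P(τ_b ≤ t) = 2 · P(B_t ≥ b). Since B_t ~ N(0, t), P(B_t ≥ 4.36) = 1 − Φ(4.36/√t) = 1 − Φ(4.36/√2.95) = 1 − Φ(2.5385) ≈ 0.00557. Doubling: P(τ_{4.36} ≤ 2.95) ≈ 2 · 0.00557 = 0.01114 ≈ 0.0111.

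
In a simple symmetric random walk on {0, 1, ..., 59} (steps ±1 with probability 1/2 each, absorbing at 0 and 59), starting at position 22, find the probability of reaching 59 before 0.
P(hit 59 before 0) = 22/59

Let u_k = P(hit 59 before 0 | start at k). Then u_0 = 0, u_59 = 1, and u_k = u_{k-1}/2 + u_{k+1}/2 for 1 ≤ k ≤ 58. This harmonic recurrence is solved by u_k = k/59, giving u_22 = 22/59.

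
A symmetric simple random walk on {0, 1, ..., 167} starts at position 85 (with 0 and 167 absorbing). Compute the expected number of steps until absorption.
E[τ | X_0 = 85] = 6970

Let v_k = E[τ | X_0 = k]. Boundary: v_0 = v_167 = 0. Recurrence: v_k = 1 + (v_{k-1} + v_{k+1})/2 for 1 ≤ k ≤ 166. The particular solution to v_k − (v_{k-1} + v_{k+1})/2 = 1 is v_k = −k^2. Adding homogeneous solution A + B k and matching boundaries gives v_k = k (167 − k). Substituting k = 85: v_85 = 85 · 82 = 6970.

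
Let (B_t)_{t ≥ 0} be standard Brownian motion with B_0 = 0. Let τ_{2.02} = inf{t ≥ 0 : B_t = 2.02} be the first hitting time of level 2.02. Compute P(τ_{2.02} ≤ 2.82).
P(τ_{2.02} ≤ 2.82) = 2(1 − Φ(2.02/√2.82)) = 2(1 − Φ(1.2029)) ≈ 0.2290

By the reflection principle for standard BM, P(τ_b ≤ t) = 2 · P(B_t ≥ b). Since B_t ~ N(0, t), P(B_t ≥ 2.02) = 1 − Φ(2.02/√t) = 1 − Φ(2.02/√2.82) = 1 − Φ(1.2029) ≈ 0.11451. Doubling: P(τ_{2.02} ≤ 2.82) ≈ 2 · 0.11451 = 0.22902 ≈ 0.2290.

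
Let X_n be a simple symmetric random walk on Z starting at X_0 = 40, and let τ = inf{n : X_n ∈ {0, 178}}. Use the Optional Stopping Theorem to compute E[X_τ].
E[X_τ] = 40

X_n is a martingale and τ is a bounded-mean stopping time (indeed τ is finite a.s. with bounded expectation since the walk is in a bounded region). By the OST, E[X_τ] = E[X_0] = 40. Equivalently: E[X_τ] = 178 · P(hit 178 first) + 0 · P(hit 0 first) = 178 · (40/178) = 40.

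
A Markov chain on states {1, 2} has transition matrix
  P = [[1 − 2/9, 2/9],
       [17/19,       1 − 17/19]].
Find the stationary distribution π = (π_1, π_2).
π_1 = 153/191, π_2 = 38/191

Solve πP = π with π_1 + π_2 = 1. From πP = π: π_1 · (1 − 2/9) + π_2 · 17/19 = π_1 ⇒ π_2 · 17/19 = π_1 · 2/9 ⇒ π_2/π_1 = (2/9)/(17/19) = 38/153. Together with π_1 + π_2 = 1:
  π_1 = (17/19)/(2/9 + 17/19) = (17/19)/(191/171) = 153/191,
  π_2 = (2/9)/(2/9 + 17/19) = (2/9)/(191/171) = 38/191.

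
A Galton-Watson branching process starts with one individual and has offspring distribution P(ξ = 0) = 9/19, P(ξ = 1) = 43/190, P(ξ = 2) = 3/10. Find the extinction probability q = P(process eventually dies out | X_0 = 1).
q = 1

Mean offspring μ = 0·9/19 + 1·43/190 + 2·3/10 = 157/190 ≤ 1. For μ ≤ 1 with offspring not concentrated at 1, the Galton-Watson process goes extinct almost surely, so q = 1.
(Algebraic check: The pgf is f(s) = 9/19 + 43/190·s + 3/10·s². The extinction probability q is the smallest fixed point of f in [0, 1]. Setting s = f(s):
  3/10·s² + (43/190 − 1)·s + 9/19 = 0
  3/10·s² − (9/19 + 3/10)·s + 9/19 = 0
which factors as (s − 1)·(3/10·s − 9/19) = 0, giving roots s = 1 and s = (9/19)/(3/10) = 30/19. Since 30/19 ≥ 1, the smallest root in [0, 1] is s = 1.)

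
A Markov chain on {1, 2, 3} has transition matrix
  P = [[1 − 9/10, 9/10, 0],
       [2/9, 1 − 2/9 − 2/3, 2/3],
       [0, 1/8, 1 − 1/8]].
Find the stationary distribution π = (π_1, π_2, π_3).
π = (20/533, 81/533, 432/533)

This is a birth-death chain on three states, which satisfies detailed balance: π_1 · P_{12} = π_2 · P_{21} and π_2 · P_{23} = π_3 · P_{32}.
From π_1 · 9/10 = π_2 · 2/9: π_2/π_1 = (9/10)/(2/9) = 81/20.
From π_2 · 2/3 = π_3 · 1/8: π_3/π_2 = (2/3)/(1/8) = 16/3.
Take π_1 proportional to 1; then unnormalized π = (1, 81/20, 108/5). Normalize by dividing by the sum 533/20:
  π = (20/533, 81/533, 432/533).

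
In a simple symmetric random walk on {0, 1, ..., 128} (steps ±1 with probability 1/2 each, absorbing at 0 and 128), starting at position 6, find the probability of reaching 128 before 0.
P(hit 128 before 0) = 6/128 = 3/64

Let u_k = P(hit 128 before 0 | start at k). Then u_0 = 0, u_128 = 1, and u_k = u_{k-1}/2 + u_{k+1}/2 for 1 ≤ k ≤ 127. This harmonic recurrence is solved by u_k = k/128, giving u_6 = 6/128 = 3/64.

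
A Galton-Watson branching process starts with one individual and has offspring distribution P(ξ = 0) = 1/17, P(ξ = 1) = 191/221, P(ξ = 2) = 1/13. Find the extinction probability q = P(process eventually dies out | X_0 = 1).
q = 13/17

The pgf is f(s) = 1/17 + 191/221·s + 1/13·s². The extinction probability q is the smallest fixed point of f in [0, 1]. Setting s = f(s):
  1/13·s² + (191/221 − 1)·s + 1/17 = 0
  1/13·s² − (1/17 + 1/13)·s + 1/17 = 0
which factors as (s − 1)·(1/13·s − 1/17) = 0, giving roots s = 1 and s = (1/17)/(1/13) = 13/17.
Mean offspring μ = 191/221 + 2·1/13 = 225/221 > 1 (supercritical), so q < 1. The extinction probability is the smaller root: q = (1/17)/(1/13) = 13/17.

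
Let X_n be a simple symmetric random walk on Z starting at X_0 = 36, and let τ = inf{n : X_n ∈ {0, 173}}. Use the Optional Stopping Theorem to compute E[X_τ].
E[X_τ] = 36

X_n is a martingale and τ is a bounded-mean stopping time (indeed τ is finite a.s. with bounded expectation since the walk is in a bounded region). By the OST, E[X_τ] = E[X_0] = 36. Equivalently: E[X_τ] = 173 · P(hit 173 first) + 0 · P(hit 0 first) = 173 · (36/173) = 36.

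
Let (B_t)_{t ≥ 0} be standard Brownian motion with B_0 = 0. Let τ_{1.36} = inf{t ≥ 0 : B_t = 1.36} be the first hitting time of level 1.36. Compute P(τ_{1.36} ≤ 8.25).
P(τ_{1.36} ≤ 8.25) = 2(1 − Φ(1.36/√8.25)) = 2(1 − Φ(0.4735)) ≈ 0.6359

By the reflection principle for standard BM, P(τ_b ≤ t) = 2 · P(B_t ≥ b). Since B_t ~ N(0, t), P(B_t ≥ 1.36) = 1 − Φ(1.36/√t) = 1 − Φ(1.36/√8.25) = 1 − Φ(0.4735) ≈ 0.31793. Doubling: P(τ_{1.36} ≤ 8.25) ≈ 2 · 0.31793 = 0.63586 ≈ 0.6359.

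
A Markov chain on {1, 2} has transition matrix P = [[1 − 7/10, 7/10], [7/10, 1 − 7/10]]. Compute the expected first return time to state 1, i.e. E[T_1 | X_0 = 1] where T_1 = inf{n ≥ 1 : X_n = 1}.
E[T_1 | X_0 = 1] = 1/π_1 = 2

For an irreducible recurrent Markov chain with stationary distribution π, E[T_i | X_0 = i] = 1/π_i (Kac's formula). Here π_1 = (7/10)/(7/10 + 7/10) = (7/10)/(7/5) = 1/2, so E[T_1 | X_0 = 1] = 1/π_1 = (7/10 + 7/10)/(7/10) = (7/5)/(7/10) = 2.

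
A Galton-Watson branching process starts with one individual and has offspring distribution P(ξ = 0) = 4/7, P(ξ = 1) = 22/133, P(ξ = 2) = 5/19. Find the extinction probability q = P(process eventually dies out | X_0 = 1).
q = 1

Mean offspring μ = 0·4/7 + 1·22/133 + 2·5/19 = 92/133 ≤ 1. For μ ≤ 1 with offspring not concentrated at 1, the Galton-Watson process goes extinct almost surely, so q = 1.
(Algebraic check: The pgf is f(s) = 4/7 + 22/133·s + 5/19·s². The extinction probability q is the smallest fixed point of f in [0, 1]. Setting s = f(s):
  5/19·s² + (22/133 − 1)·s + 4/7 = 0
  5/19·s² − (4/7 + 5/19)·s + 4/7 = 0
which factors as (s − 1)·(5/19·s − 4/7) = 0, giving roots s = 1 and s = (4/7)/(5/19) = 76/35. Since 76/35 ≥ 1, the smallest root in [0, 1] is s = 1.)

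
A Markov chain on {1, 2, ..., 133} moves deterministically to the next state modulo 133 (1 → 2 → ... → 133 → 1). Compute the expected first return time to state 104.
E[T_104 | X_0 = 104] = 133

The chain cycles deterministically, so starting at state 104 it returns in exactly 133 steps. Equivalently, the stationary distribution is uniform π_j = 1/133 for every state j, so by Kac's formula E[T_104] = 1/π_104 = 133.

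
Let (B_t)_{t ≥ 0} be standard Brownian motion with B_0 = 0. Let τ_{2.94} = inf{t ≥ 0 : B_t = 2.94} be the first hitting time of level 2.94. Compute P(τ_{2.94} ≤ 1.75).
P(τ_{2.94} ≤ 1.75) = 2(1 − Φ(2.94/√1.75)) = 2(1 − Φ(2.2224)) ≈ 0.0263

By the reflection principle for standard BM, P(τ_b ≤ t) = 2 · P(B_t ≥ b). Since B_t ~ N(0, t), P(B_t ≥ 2.94) = 1 − Φ(2.94/√t) = 1 − Φ(2.94/√1.75) = 1 − Φ(2.2224) ≈ 0.01313. Doubling: P(τ_{2.94} ≤ 1.75) ≈ 2 · 0.01313 = 0.02626 ≈ 0.0263.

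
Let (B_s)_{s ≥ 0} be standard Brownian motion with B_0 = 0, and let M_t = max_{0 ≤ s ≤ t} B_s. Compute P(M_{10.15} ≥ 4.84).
P(M_{10.15} ≥ 4.84) = 2·P(B_{10.15} ≥ 4.84) = 2(1 − Φ(4.84/√10.15)) ≈ 0.1287

By the reflection principle for Brownian motion, P(M_t ≥ a) = 2 · P(B_t ≥ a) for a ≥ 0. Since B_t ~ N(0, t), P(B_t ≥ 4.84) = 1 − Φ(4.84/√t) = 1 − Φ(4.84/√10.15) = 1 − Φ(1.5192). So
  P(M_{10.15} ≥ 4.84) = 2(1 − Φ(1.5192)) ≈ 0.1287.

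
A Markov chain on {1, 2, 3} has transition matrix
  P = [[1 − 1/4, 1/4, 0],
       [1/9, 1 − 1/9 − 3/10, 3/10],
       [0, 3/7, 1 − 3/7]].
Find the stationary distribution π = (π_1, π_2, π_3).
π = (40/193, 90/193, 63/193)

This is a birth-death chain on three states, which satisfies detailed balance: π_1 · P_{12} = π_2 · P_{21} and π_2 · P_{23} = π_3 · P_{32}.
From π_1 · 1/4 = π_2 · 1/9: π_2/π_1 = (1/4)/(1/9) = 9/4.
From π_2 · 3/10 = π_3 · 3/7: π_3/π_2 = (3/10)/(3/7) = 7/10.
Take π_1 proportional to 1; then unnormalized π = (1, 9/4, 63/40). Normalize by dividing by the sum 193/40:
  π = (40/193, 90/193, 63/193).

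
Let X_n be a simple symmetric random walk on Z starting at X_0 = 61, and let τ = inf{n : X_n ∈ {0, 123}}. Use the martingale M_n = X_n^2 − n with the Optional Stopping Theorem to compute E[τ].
E[τ] = 3782

M_n = X_n^2 − n is a martingale (since E[X_{n+1}^2 | F_n] = X_n^2 + 1). By OST (τ has finite mean in a bounded region), E[M_τ] = E[M_0] = X_0^2 − 0 = 61^2 = 3721. Also E[M_τ] = E[X_τ^2] − E[τ]. The walk exits at 0 or 123, with P(hit 123 first) = 61/123, so E[X_τ^2] = 123^2 · 61/123 + 0 = 7503. Thus E[τ] = E[X_τ^2] − E[M_τ] = 7503 − 3721 = 3782 = 61(123 − 61) = 3782.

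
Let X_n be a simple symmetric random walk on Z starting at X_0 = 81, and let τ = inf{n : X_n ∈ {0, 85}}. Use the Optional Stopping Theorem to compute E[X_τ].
E[X_τ] = 81

X_n is a martingale and τ is a bounded-mean stopping time (indeed τ is finite a.s. with bounded expectation since the walk is in a bounded region). By the OST, E[X_τ] = E[X_0] = 81. Equivalently: E[X_τ] = 85 · P(hit 85 first) + 0 · P(hit 0 first) = 85 · (81/85) = 81.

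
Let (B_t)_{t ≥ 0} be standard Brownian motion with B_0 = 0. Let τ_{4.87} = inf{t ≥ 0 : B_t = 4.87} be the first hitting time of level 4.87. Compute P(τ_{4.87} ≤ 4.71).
P(τ_{4.87} ≤ 4.71) = 2(1 − Φ(4.87/√4.71)) = 2(1 − Φ(2.2440)) ≈ 0.0248

By the reflection principle for standard BM, P(τ_b ≤ t) = 2 · P(B_t ≥ b). Since B_t ~ N(0, t), P(B_t ≥ 4.87) = 1 − Φ(4.87/√t) = 1 − Φ(4.87/√4.71) = 1 − Φ(2.2440) ≈ 0.01242. Doubling: P(τ_{4.87} ≤ 4.71) ≈ 2 · 0.01242 = 0.02484 ≈ 0.0248.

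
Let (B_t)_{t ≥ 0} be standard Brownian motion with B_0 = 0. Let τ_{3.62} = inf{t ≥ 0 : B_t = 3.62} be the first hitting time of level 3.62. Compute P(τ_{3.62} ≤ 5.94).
P(τ_{3.62} ≤ 5.94) = 2(1 − Φ(3.62/√5.94)) = 2(1 − Φ(1.4853)) ≈ 0.1375

By the reflection principle for standard BM, P(τ_b ≤ t) = 2 · P(B_t ≥ b). Since B_t ~ N(0, t), P(B_t ≥ 3.62) = 1 − Φ(3.62/√t) = 1 − Φ(3.62/√5.94) = 1 − Φ(1.4853) ≈ 0.06873. Doubling: P(τ_{3.62} ≤ 5.94) ≈ 2 · 0.06873 = 0.13746 ≈ 0.1375.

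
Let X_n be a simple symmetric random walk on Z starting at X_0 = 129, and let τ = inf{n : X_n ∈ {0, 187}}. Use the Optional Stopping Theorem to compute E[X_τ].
E[X_τ] = 129

X_n is a martingale and τ is a bounded-mean stopping time (indeed τ is finite a.s. with bounded expectation since the walk is in a bounded region). By the OST, E[X_τ] = E[X_0] = 129. Equivalently: E[X_τ] = 187 · P(hit 187 first) + 0 · P(hit 0 first) = 187 · (129/187) = 129.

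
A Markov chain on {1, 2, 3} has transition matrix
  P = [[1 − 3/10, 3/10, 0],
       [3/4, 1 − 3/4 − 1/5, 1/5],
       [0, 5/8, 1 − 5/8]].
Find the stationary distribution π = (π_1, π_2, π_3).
π = (125/191, 50/191, 16/191)

This is a birth-death chain on three states, which satisfies detailed balance: π_1 · P_{12} = π_2 · P_{21} and π_2 · P_{23} = π_3 · P_{32}.
From π_1 · 3/10 = π_2 · 3/4: π_2/π_1 = (3/10)/(3/4) = 2/5.
From π_2 · 1/5 = π_3 · 5/8: π_3/π_2 = (1/5)/(5/8) = 8/25.
Take π_1 proportional to 1; then unnormalized π = (1, 2/5, 16/125). Normalize by dividing by the sum 191/125:
  π = (125/191, 50/191, 16/191).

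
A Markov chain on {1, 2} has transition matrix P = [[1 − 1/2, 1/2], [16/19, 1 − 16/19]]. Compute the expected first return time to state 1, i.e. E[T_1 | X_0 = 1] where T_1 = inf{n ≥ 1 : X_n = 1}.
E[T_1 | X_0 = 1] = 1/π_1 = 51/32

For an irreducible recurrent Markov chain with stationary distribution π, E[T_i | X_0 = i] = 1/π_i (Kac's formula). Here π_1 = (16/19)/(1/2 + 16/19) = (16/19)/(51/38) = 32/51, so E[T_1 | X_0 = 1] = 1/π_1 = (1/2 + 16/19)/(16/19) = (51/38)/(16/19) = 51/32.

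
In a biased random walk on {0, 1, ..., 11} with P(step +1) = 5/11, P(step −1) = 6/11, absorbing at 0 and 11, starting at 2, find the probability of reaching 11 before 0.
P(hit 11 before 0) = (1 − (6/5)^2) / (1 − (6/5)^11) = 21484375/313968931

Let u_k denote P(reach 11 before 0 | start at k). Boundary: u_0 = 0, u_11 = 1. Recurrence: u_k = 5/11·u_{k+1} + 6/11·u_{k-1} for 1 ≤ k ≤ 10. Try u_k = A + B·r^k with r = q/p = (6/11)/(5/11) = 6/5. Substitution satisfies the recurrence; boundary conditions give:
  u_k = (1 − r^k) / (1 − r^N) = (1 − (6/5)^2) / (1 − (6/5)^11) = 21484375/313968931.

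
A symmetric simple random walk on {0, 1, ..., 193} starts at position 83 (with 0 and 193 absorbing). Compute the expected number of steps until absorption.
E[τ | X_0 = 83] = 9130

Let v_k = E[τ | X_0 = k]. Boundary: v_0 = v_193 = 0. Recurrence: v_k = 1 + (v_{k-1} + v_{k+1})/2 for 1 ≤ k ≤ 192. The particular solution to v_k − (v_{k-1} + v_{k+1})/2 = 1 is v_k = −k^2. Adding homogeneous solution A + B k and matching boundaries gives v_k = k (193 − k). Substituting k = 83: v_83 = 83 · 110 = 9130.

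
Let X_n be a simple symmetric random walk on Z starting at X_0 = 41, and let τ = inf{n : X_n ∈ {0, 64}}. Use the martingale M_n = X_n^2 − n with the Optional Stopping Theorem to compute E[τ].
E[τ] = 943

M_n = X_n^2 − n is a martingale (since E[X_{n+1}^2 | F_n] = X_n^2 + 1). By OST (τ has finite mean in a bounded region), E[M_τ] = E[M_0] = X_0^2 − 0 = 41^2 = 1681. Also E[M_τ] = E[X_τ^2] − E[τ]. The walk exits at 0 or 64, with P(hit 64 first) = 41/64, so E[X_τ^2] = 64^2 · 41/64 + 0 = 2624. Thus E[τ] = E[X_τ^2] − E[M_τ] = 2624 − 1681 = 943 = 41(64 − 41) = 943.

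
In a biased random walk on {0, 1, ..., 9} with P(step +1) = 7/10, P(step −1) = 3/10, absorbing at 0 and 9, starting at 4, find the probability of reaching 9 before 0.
P(hit 9 before 0) = (1 − (3/7)^4) / (1 − (3/7)^9) = 9748060/10083481

Let u_k denote P(reach 9 before 0 | start at k). Boundary: u_0 = 0, u_9 = 1. Recurrence: u_k = 7/10·u_{k+1} + 3/10·u_{k-1} for 1 ≤ k ≤ 8. Try u_k = A + B·r^k with r = q/p = (3/10)/(7/10) = 3/7. Substitution satisfies the recurrence; boundary conditions give:
  u_k = (1 − r^k) / (1 − r^N) = (1 − (3/7)^4) / (1 − (3/7)^9) = 9748060/10083481.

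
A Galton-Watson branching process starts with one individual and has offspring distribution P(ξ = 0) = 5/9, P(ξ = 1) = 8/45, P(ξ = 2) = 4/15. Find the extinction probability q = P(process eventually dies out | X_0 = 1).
q = 1

Mean offspring μ = 0·5/9 + 1·8/45 + 2·4/15 = 32/45 ≤ 1. For μ ≤ 1 with offspring not concentrated at 1, the Galton-Watson process goes extinct almost surely, so q = 1.
(Algebraic check: The pgf is f(s) = 5/9 + 8/45·s + 4/15·s². The extinction probability q is the smallest fixed point of f in [0, 1]. Setting s = f(s):
  4/15·s² + (8/45 − 1)·s + 5/9 = 0
  4/15·s² − (5/9 + 4/15)·s + 5/9 = 0
which factors as (s − 1)·(4/15·s − 5/9) = 0, giving roots s = 1 and s = (5/9)/(4/15) = 25/12. Since 25/12 ≥ 1, the smallest root in [0, 1] is s = 1.)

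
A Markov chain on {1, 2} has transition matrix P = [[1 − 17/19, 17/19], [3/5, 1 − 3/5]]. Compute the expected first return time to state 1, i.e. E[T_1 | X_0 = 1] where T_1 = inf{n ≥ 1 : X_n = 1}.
E[T_1 | X_0 = 1] = 1/π_1 = 142/57

For an irreducible recurrent Markov chain with stationary distribution π, E[T_i | X_0 = i] = 1/π_i (Kac's formula). Here π_1 = (3/5)/(17/19 + 3/5) = (3/5)/(142/95) = 57/142, so E[T_1 | X_0 = 1] = 1/π_1 = (17/19 + 3/5)/(3/5) = (142/95)/(3/5) = 142/57.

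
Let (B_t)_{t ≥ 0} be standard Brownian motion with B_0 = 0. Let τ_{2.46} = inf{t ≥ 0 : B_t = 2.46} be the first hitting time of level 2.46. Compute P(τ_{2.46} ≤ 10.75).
P(τ_{2.46} ≤ 10.75) = 2(1 − Φ(2.46/√10.75)) = 2(1 − Φ(0.7503)) ≈ 0.4531

By the reflection principle for standard BM, P(τ_b ≤ t) = 2 · P(B_t ≥ b). Since B_t ~ N(0, t), P(B_t ≥ 2.46) = 1 − Φ(2.46/√t) = 1 − Φ(2.46/√10.75) = 1 − Φ(0.7503) ≈ 0.22654. Doubling: P(τ_{2.46} ≤ 10.75) ≈ 2 · 0.22654 = 0.45308 ≈ 0.4531.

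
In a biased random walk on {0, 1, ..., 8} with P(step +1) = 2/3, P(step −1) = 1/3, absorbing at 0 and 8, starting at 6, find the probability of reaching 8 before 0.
P(hit 8 before 0) = (1 − (1/2)^6) / (1 − (1/2)^8) = 84/85

Let u_k denote P(reach 8 before 0 | start at k). Boundary: u_0 = 0, u_8 = 1. Recurrence: u_k = 2/3·u_{k+1} + 1/3·u_{k-1} for 1 ≤ k ≤ 7. Try u_k = A + B·r^k with r = q/p = (1/3)/(2/3) = 1/2. Substitution satisfies the recurrence; boundary conditions give:
  u_k = (1 − r^k) / (1 − r^N) = (1 − (1/2)^6) / (1 − (1/2)^8) = 84/85.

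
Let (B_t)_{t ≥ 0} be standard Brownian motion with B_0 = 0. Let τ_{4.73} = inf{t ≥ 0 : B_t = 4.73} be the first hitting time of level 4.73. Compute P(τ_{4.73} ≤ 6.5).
P(τ_{4.73} ≤ 6.5) = 2(1 − Φ(4.73/√6.5)) = 2(1 − Φ(1.8553)) ≈ 0.0636

By the reflection principle for standard BM, P(τ_b ≤ t) = 2 · P(B_t ≥ b). Since B_t ~ N(0, t), P(B_t ≥ 4.73) = 1 − Φ(4.73/√t) = 1 − Φ(4.73/√6.5) = 1 − Φ(1.8553) ≈ 0.03178. Doubling: P(τ_{4.73} ≤ 6.5) ≈ 2 · 0.03178 = 0.06356 ≈ 0.0636.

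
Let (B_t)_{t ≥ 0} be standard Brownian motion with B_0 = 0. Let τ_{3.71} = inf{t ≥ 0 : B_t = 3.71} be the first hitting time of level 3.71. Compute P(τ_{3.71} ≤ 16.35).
P(τ_{3.71} ≤ 16.35) = 2(1 − Φ(3.71/√16.35)) = 2(1 − Φ(0.9175)) ≈ 0.3589

By the reflection principle for standard BM, P(τ_b ≤ t) = 2 · P(B_t ≥ b). Since B_t ~ N(0, t), P(B_t ≥ 3.71) = 1 − Φ(3.71/√t) = 1 − Φ(3.71/√16.35) = 1 − Φ(0.9175) ≈ 0.17944. Doubling: P(τ_{3.71} ≤ 16.35) ≈ 2 · 0.17944 = 0.35888 ≈ 0.3589.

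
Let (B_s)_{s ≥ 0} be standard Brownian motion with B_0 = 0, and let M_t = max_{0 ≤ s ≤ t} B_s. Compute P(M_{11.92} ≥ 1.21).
P(M_{11.92} ≥ 1.21) = 2·P(B_{11.92} ≥ 1.21) = 2(1 − Φ(1.21/√11.92)) ≈ 0.7260

By the reflection principle for Brownian motion, P(M_t ≥ a) = 2 · P(B_t ≥ a) for a ≥ 0. Since B_t ~ N(0, t), P(B_t ≥ 1.21) = 1 − Φ(1.21/√t) = 1 − Φ(1.21/√11.92) = 1 − Φ(0.3505). So
  P(M_{11.92} ≥ 1.21) = 2(1 − Φ(0.3505)) ≈ 0.7260.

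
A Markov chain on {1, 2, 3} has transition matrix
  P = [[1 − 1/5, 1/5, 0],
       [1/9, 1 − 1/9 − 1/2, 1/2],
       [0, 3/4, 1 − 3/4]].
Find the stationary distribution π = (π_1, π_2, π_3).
π = (1/4, 9/20, 3/10)

This is a birth-death chain on three states, which satisfies detailed balance: π_1 · P_{12} = π_2 · P_{21} and π_2 · P_{23} = π_3 · P_{32}.
From π_1 · 1/5 = π_2 · 1/9: π_2/π_1 = (1/5)/(1/9) = 9/5.
From π_2 · 1/2 = π_3 · 3/4: π_3/π_2 = (1/2)/(3/4) = 2/3.
Take π_1 proportional to 1; then unnormalized π = (1, 9/5, 6/5). Normalize by dividing by the sum 4:
  π = (1/4, 9/20, 3/10).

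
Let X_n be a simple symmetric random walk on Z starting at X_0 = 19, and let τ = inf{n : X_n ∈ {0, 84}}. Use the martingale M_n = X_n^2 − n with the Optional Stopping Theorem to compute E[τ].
E[τ] = 1235

M_n = X_n^2 − n is a martingale (since E[X_{n+1}^2 | F_n] = X_n^2 + 1). By OST (τ has finite mean in a bounded region), E[M_τ] = E[M_0] = X_0^2 − 0 = 19^2 = 361. Also E[M_τ] = E[X_τ^2] − E[τ]. The walk exits at 0 or 84, with P(hit 84 first) = 19/84, so E[X_τ^2] = 84^2 · 19/84 + 0 = 1596. Thus E[τ] = E[X_τ^2] − E[M_τ] = 1596 − 361 = 1235 = 19(84 − 19) = 1235.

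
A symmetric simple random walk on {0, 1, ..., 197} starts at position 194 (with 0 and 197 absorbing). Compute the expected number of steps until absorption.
E[τ | X_0 = 194] = 582

Let v_k = E[τ | X_0 = k]. Boundary: v_0 = v_197 = 0. Recurrence: v_k = 1 + (v_{k-1} + v_{k+1})/2 for 1 ≤ k ≤ 196. The particular solution to v_k − (v_{k-1} + v_{k+1})/2 = 1 is v_k = −k^2. Adding homogeneous solution A + B k and matching boundaries gives v_k = k (197 − k). Substituting k = 194: v_194 = 194 · 3 = 582.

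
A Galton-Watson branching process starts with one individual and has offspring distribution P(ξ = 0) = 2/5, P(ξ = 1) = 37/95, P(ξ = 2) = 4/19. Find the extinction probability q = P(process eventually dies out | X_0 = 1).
q = 1

Mean offspring μ = 0·2/5 + 1·37/95 + 2·4/19 = 77/95 ≤ 1. For μ ≤ 1 with offspring not concentrated at 1, the Galton-Watson process goes extinct almost surely, so q = 1.
(Algebraic check: The pgf is f(s) = 2/5 + 37/95·s + 4/19·s². The extinction probability q is the smallest fixed point of f in [0, 1]. Setting s = f(s):
  4/19·s² + (37/95 − 1)·s + 2/5 = 0
  4/19·s² − (2/5 + 4/19)·s + 2/5 = 0
which factors as (s − 1)·(4/19·s − 2/5) = 0, giving roots s = 1 and s = (2/5)/(4/19) = 19/10. Since 19/10 ≥ 1, the smallest root in [0, 1] is s = 1.)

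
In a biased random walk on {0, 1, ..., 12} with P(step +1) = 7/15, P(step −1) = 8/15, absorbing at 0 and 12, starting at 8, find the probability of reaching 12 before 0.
P(hit 12 before 0) = (1 − (8/7)^8) / (1 − (8/7)^12) = 15599297/32376513

Let u_k denote P(reach 12 before 0 | start at k). Boundary: u_0 = 0, u_12 = 1. Recurrence: u_k = 7/15·u_{k+1} + 8/15·u_{k-1} for 1 ≤ k ≤ 11. Try u_k = A + B·r^k with r = q/p = (8/15)/(7/15) = 8/7. Substitution satisfies the recurrence; boundary conditions give:
  u_k = (1 − r^k) / (1 − r^N) = (1 − (8/7)^8) / (1 − (8/7)^12) = 15599297/32376513.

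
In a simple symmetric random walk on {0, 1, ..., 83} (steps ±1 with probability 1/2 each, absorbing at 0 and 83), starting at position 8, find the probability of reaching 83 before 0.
P(hit 83 before 0) = 8/83

Let u_k = P(hit 83 before 0 | start at k). Then u_0 = 0, u_83 = 1, and u_k = u_{k-1}/2 + u_{k+1}/2 for 1 ≤ k ≤ 82. This harmonic recurrence is solved by u_k = k/83, giving u_8 = 8/83.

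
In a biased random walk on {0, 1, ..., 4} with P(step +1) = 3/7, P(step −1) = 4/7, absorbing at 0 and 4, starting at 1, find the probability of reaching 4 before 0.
P(hit 4 before 0) = (1 − (4/3)^1) / (1 − (4/3)^4) = 27/175

Let u_k denote P(reach 4 before 0 | start at k). Boundary: u_0 = 0, u_4 = 1. Recurrence: u_k = 3/7·u_{k+1} + 4/7·u_{k-1} for 1 ≤ k ≤ 3. Try u_k = A + B·r^k with r = q/p = (4/7)/(3/7) = 4/3. Substitution satisfies the recurrence; boundary conditions give:
  u_k = (1 − r^k) / (1 − r^N) = (1 − (4/3)^1) / (1 − (4/3)^4) = 27/175.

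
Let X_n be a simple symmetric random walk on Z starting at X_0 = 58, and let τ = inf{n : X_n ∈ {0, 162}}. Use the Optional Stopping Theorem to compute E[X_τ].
E[X_τ] = 58

X_n is a martingale and τ is a bounded-mean stopping time (indeed τ is finite a.s. with bounded expectation since the walk is in a bounded region). By the OST, E[X_τ] = E[X_0] = 58. Equivalently: E[X_τ] = 162 · P(hit 162 first) + 0 · P(hit 0 first) = 162 · (58/162) = 58.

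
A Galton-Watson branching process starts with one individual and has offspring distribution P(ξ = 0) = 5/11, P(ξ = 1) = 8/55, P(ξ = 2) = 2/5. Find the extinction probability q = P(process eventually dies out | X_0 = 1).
q = 1

Mean offspring μ = 0·5/11 + 1·8/55 + 2·2/5 = 52/55 ≤ 1. For μ ≤ 1 with offspring not concentrated at 1, the Galton-Watson process goes extinct almost surely, so q = 1.
(Algebraic check: The pgf is f(s) = 5/11 + 8/55·s + 2/5·s². The extinction probability q is the smallest fixed point of f in [0, 1]. Setting s = f(s):
  2/5·s² + (8/55 − 1)·s + 5/11 = 0
  2/5·s² − (5/11 + 2/5)·s + 5/11 = 0
which factors as (s − 1)·(2/5·s − 5/11) = 0, giving roots s = 1 and s = (5/11)/(2/5) = 25/22. Since 25/22 ≥ 1, the smallest root in [0, 1] is s = 1.)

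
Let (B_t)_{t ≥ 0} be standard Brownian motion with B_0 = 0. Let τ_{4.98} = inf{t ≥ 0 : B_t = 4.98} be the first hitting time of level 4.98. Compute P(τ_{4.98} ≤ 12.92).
P(τ_{4.98} ≤ 12.92) = 2(1 − Φ(4.98/√12.92)) = 2(1 − Φ(1.3855)) ≈ 0.1659

By the reflection principle for standard BM, P(τ_b ≤ t) = 2 · P(B_t ≥ b). Since B_t ~ N(0, t), P(B_t ≥ 4.98) = 1 − Φ(4.98/√t) = 1 − Φ(4.98/√12.92) = 1 − Φ(1.3855) ≈ 0.08295. Doubling: P(τ_{4.98} ≤ 12.92) ≈ 2 · 0.08295 = 0.16590 ≈ 0.1659.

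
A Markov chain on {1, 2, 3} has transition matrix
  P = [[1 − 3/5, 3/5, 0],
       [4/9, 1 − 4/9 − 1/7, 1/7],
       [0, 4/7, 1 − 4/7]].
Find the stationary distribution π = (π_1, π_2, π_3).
π = (16/43, 108/215, 27/215)

This is a birth-death chain on three states, which satisfies detailed balance: π_1 · P_{12} = π_2 · P_{21} and π_2 · P_{23} = π_3 · P_{32}.
From π_1 · 3/5 = π_2 · 4/9: π_2/π_1 = (3/5)/(4/9) = 27/20.
From π_2 · 1/7 = π_3 · 4/7: π_3/π_2 = (1/7)/(4/7) = 1/4.
Take π_1 proportional to 1; then unnormalized π = (1, 27/20, 27/80). Normalize by dividing by the sum 43/16:
  π = (16/43, 108/215, 27/215).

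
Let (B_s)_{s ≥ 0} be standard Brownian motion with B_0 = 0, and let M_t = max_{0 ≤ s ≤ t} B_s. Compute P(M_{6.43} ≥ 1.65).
P(M_{6.43} ≥ 1.65) = 2·P(B_{6.43} ≥ 1.65) = 2(1 − Φ(1.65/√6.43)) ≈ 0.5152

By the reflection principle for Brownian motion, P(M_t ≥ a) = 2 · P(B_t ≥ a) for a ≥ 0. Since B_t ~ N(0, t), P(B_t ≥ 1.65) = 1 − Φ(1.65/√t) = 1 − Φ(1.65/√6.43) = 1 − Φ(0.6507). So
  P(M_{6.43} ≥ 1.65) = 2(1 − Φ(0.6507)) ≈ 0.5152.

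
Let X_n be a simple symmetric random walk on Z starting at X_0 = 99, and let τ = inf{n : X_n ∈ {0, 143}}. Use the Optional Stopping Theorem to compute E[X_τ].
E[X_τ] = 99

X_n is a martingale and τ is a bounded-mean stopping time (indeed τ is finite a.s. with bounded expectation since the walk is in a bounded region). By the OST, E[X_τ] = E[X_0] = 99. Equivalently: E[X_τ] = 143 · P(hit 143 first) + 0 · P(hit 0 first) = 143 · (99/143) = 99.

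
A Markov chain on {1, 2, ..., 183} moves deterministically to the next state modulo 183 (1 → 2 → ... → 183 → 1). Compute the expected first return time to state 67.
E[T_67 | X_0 = 67] = 183

The chain cycles deterministically, so starting at state 67 it returns in exactly 183 steps. Equivalently, the stationary distribution is uniform π_j = 1/183 for every state j, so by Kac's formula E[T_67] = 1/π_67 = 183.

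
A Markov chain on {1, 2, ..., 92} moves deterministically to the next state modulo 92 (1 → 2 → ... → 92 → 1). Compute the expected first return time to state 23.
E[T_23 | X_0 = 23] = 92

The chain cycles deterministically, so starting at state 23 it returns in exactly 92 steps. Equivalently, the stationary distribution is uniform π_j = 1/92 for every state j, so by Kac's formula E[T_23] = 1/π_23 = 92.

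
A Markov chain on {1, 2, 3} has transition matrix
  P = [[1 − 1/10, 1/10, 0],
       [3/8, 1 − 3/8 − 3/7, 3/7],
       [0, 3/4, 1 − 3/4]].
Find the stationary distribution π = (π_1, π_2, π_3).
π = (105/149, 28/149, 16/149)

This is a birth-death chain on three states, which satisfies detailed balance: π_1 · P_{12} = π_2 · P_{21} and π_2 · P_{23} = π_3 · P_{32}.
From π_1 · 1/10 = π_2 · 3/8: π_2/π_1 = (1/10)/(3/8) = 4/15.
From π_2 · 3/7 = π_3 · 3/4: π_3/π_2 = (3/7)/(3/4) = 4/7.
Take π_1 proportional to 1; then unnormalized π = (1, 4/15, 16/105). Normalize by dividing by the sum 149/105:
  π = (105/149, 28/149, 16/149).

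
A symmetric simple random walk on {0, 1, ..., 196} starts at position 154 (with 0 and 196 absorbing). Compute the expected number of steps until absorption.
E[τ | X_0 = 154] = 6468

Let v_k = E[τ | X_0 = k]. Boundary: v_0 = v_196 = 0. Recurrence: v_k = 1 + (v_{k-1} + v_{k+1})/2 for 1 ≤ k ≤ 195. The particular solution to v_k − (v_{k-1} + v_{k+1})/2 = 1 is v_k = −k^2. Adding homogeneous solution A + B k and matching boundaries gives v_k = k (196 − k). Substituting k = 154: v_154 = 154 · 42 = 6468.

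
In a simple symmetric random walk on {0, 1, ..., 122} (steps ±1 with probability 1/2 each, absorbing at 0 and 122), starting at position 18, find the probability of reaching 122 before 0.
P(hit 122 before 0) = 18/122 = 9/61

Let u_k = P(hit 122 before 0 | start at k). Then u_0 = 0, u_122 = 1, and u_k = u_{k-1}/2 + u_{k+1}/2 for 1 ≤ k ≤ 121. This harmonic recurrence is solved by u_k = k/122, giving u_18 = 18/122 = 9/61.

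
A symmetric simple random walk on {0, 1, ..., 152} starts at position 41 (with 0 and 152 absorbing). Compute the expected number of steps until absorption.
E[τ | X_0 = 41] = 4551

Let v_k = E[τ | X_0 = k]. Boundary: v_0 = v_152 = 0. Recurrence: v_k = 1 + (v_{k-1} + v_{k+1})/2 for 1 ≤ k ≤ 151. The particular solution to v_k − (v_{k-1} + v_{k+1})/2 = 1 is v_k = −k^2. Adding homogeneous solution A + B k and matching boundaries gives v_k = k (152 − k). Substituting k = 41: v_41 = 41 · 111 = 4551.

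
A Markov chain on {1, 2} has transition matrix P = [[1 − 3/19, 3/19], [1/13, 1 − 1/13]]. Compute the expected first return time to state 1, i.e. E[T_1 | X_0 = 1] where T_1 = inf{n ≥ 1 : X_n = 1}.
E[T_1 | X_0 = 1] = 1/π_1 = 58/19

For an irreducible recurrent Markov chain with stationary distribution π, E[T_i | X_0 = i] = 1/π_i (Kac's formula). Here π_1 = (1/13)/(3/19 + 1/13) = (1/13)/(58/247) = 19/58, so E[T_1 | X_0 = 1] = 1/π_1 = (3/19 + 1/13)/(1/13) = (58/247)/(1/13) = 58/19.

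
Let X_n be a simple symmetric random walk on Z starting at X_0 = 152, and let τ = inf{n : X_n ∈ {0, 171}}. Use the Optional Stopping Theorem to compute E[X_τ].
E[X_τ] = 152

X_n is a martingale and τ is a bounded-mean stopping time (indeed τ is finite a.s. with bounded expectation since the walk is in a bounded region). By the OST, E[X_τ] = E[X_0] = 152. Equivalently: E[X_τ] = 171 · P(hit 171 first) + 0 · P(hit 0 first) = 171 · (152/171) = 152.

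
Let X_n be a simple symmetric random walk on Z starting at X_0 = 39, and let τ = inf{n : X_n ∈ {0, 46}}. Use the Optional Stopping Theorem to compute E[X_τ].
E[X_τ] = 39

X_n is a martingale and τ is a bounded-mean stopping time (indeed τ is finite a.s. with bounded expectation since the walk is in a bounded region). By the OST, E[X_τ] = E[X_0] = 39. Equivalently: E[X_τ] = 46 · P(hit 46 first) + 0 · P(hit 0 first) = 46 · (39/46) = 39.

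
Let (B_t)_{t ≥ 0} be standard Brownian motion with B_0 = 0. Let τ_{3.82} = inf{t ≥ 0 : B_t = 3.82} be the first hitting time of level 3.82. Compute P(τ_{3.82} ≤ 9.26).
P(τ_{3.82} ≤ 9.26) = 2(1 − Φ(3.82/√9.26)) = 2(1 − Φ(1.2553)) ≈ 0.2094

By the reflection principle for standard BM, P(τ_b ≤ t) = 2 · P(B_t ≥ b). Since B_t ~ N(0, t), P(B_t ≥ 3.82) = 1 − Φ(3.82/√t) = 1 − Φ(3.82/√9.26) = 1 − Φ(1.2553) ≈ 0.10468. Doubling: P(τ_{3.82} ≤ 9.26) ≈ 2 · 0.10468 = 0.20936 ≈ 0.2094.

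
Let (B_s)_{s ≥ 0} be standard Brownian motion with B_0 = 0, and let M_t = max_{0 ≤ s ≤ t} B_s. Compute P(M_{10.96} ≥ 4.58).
P(M_{10.96} ≥ 4.58) = 2·P(B_{10.96} ≥ 4.58) = 2(1 − Φ(4.58/√10.96)) ≈ 0.1665

By the reflection principle for Brownian motion, P(M_t ≥ a) = 2 · P(B_t ≥ a) for a ≥ 0. Since B_t ~ N(0, t), P(B_t ≥ 4.58) = 1 − Φ(4.58/√t) = 1 − Φ(4.58/√10.96) = 1 − Φ(1.3834). So
  P(M_{10.96} ≥ 4.58) = 2(1 − Φ(1.3834)) ≈ 0.1665.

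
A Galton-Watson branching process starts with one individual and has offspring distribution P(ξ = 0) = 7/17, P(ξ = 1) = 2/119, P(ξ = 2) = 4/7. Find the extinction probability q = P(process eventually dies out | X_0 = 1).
q = 49/68

The pgf is f(s) = 7/17 + 2/119·s + 4/7·s². The extinction probability q is the smallest fixed point of f in [0, 1]. Setting s = f(s):
  4/7·s² + (2/119 − 1)·s + 7/17 = 0
  4/7·s² − (7/17 + 4/7)·s + 7/17 = 0
which factors as (s − 1)·(4/7·s − 7/17) = 0, giving roots s = 1 and s = (7/17)/(4/7) = 49/68.
Mean offspring μ = 2/119 + 2·4/7 = 138/119 > 1 (supercritical), so q < 1. The extinction probability is the smaller root: q = (7/17)/(4/7) = 49/68.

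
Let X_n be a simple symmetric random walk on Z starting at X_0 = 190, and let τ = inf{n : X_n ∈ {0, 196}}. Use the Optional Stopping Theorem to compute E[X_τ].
E[X_τ] = 190

X_n is a martingale and τ is a bounded-mean stopping time (indeed τ is finite a.s. with bounded expectation since the walk is in a bounded region). By the OST, E[X_τ] = E[X_0] = 190. Equivalently: E[X_τ] = 196 · P(hit 196 first) + 0 · P(hit 0 first) = 196 · (190/196) = 190.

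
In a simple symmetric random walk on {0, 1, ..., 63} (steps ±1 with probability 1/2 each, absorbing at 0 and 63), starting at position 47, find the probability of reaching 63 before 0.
P(hit 63 before 0) = 47/63

Let u_k = P(hit 63 before 0 | start at k). Then u_0 = 0, u_63 = 1, and u_k = u_{k-1}/2 + u_{k+1}/2 for 1 ≤ k ≤ 62. This harmonic recurrence is solved by u_k = k/63, giving u_47 = 47/63.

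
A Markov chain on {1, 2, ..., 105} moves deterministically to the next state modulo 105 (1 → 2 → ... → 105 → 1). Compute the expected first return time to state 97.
E[T_97 | X_0 = 97] = 105

The chain cycles deterministically, so starting at state 97 it returns in exactly 105 steps. Equivalently, the stationary distribution is uniform π_j = 1/105 for every state j, so by Kac's formula E[T_97] = 1/π_97 = 105.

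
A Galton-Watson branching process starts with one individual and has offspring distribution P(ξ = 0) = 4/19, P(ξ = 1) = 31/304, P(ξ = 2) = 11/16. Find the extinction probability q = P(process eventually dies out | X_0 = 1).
q = 64/209

The pgf is f(s) = 4/19 + 31/304·s + 11/16·s². The extinction probability q is the smallest fixed point of f in [0, 1]. Setting s = f(s):
  11/16·s² + (31/304 − 1)·s + 4/19 = 0
  11/16·s² − (4/19 + 11/16)·s + 4/19 = 0
which factors as (s − 1)·(11/16·s − 4/19) = 0, giving roots s = 1 and s = (4/19)/(11/16) = 64/209.
Mean offspring μ = 31/304 + 2·11/16 = 449/304 > 1 (supercritical), so q < 1. The extinction probability is the smaller root: q = (4/19)/(11/16) = 64/209.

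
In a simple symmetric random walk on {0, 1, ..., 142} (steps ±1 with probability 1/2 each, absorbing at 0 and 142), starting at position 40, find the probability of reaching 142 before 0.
P(hit 142 before 0) = 40/142 = 20/71

Let u_k = P(hit 142 before 0 | start at k). Then u_0 = 0, u_142 = 1, and u_k = u_{k-1}/2 + u_{k+1}/2 for 1 ≤ k ≤ 141. This harmonic recurrence is solved by u_k = k/142, giving u_40 = 40/142 = 20/71.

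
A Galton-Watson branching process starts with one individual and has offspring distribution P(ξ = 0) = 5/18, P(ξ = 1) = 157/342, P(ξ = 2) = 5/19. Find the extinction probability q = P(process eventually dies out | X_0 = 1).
q = 1

Mean offspring μ = 0·5/18 + 1·157/342 + 2·5/19 = 337/342 ≤ 1. For μ ≤ 1 with offspring not concentrated at 1, the Galton-Watson process goes extinct almost surely, so q = 1.
(Algebraic check: The pgf is f(s) = 5/18 + 157/342·s + 5/19·s². The extinction probability q is the smallest fixed point of f in [0, 1]. Setting s = f(s):
  5/19·s² + (157/342 − 1)·s + 5/18 = 0
  5/19·s² − (5/18 + 5/19)·s + 5/18 = 0
which factors as (s − 1)·(5/19·s − 5/18) = 0, giving roots s = 1 and s = (5/18)/(5/19) = 19/18. Since 19/18 ≥ 1, the smallest root in [0, 1] is s = 1.)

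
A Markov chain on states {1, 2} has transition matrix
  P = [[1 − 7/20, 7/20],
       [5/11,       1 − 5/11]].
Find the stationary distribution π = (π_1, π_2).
π_1 = 100/177, π_2 = 77/177

Solve πP = π with π_1 + π_2 = 1. From πP = π: π_1 · (1 − 7/20) + π_2 · 5/11 = π_1 ⇒ π_2 · 5/11 = π_1 · 7/20 ⇒ π_2/π_1 = (7/20)/(5/11) = 77/100. Together with π_1 + π_2 = 1:
  π_1 = (5/11)/(7/20 + 5/11) = (5/11)/(177/220) = 100/177,
  π_2 = (7/20)/(7/20 + 5/11) = (7/20)/(177/220) = 77/177.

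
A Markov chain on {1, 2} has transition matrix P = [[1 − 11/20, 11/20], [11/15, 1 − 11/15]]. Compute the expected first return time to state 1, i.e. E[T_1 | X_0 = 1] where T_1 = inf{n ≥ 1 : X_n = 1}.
E[T_1 | X_0 = 1] = 1/π_1 = 7/4

For an irreducible recurrent Markov chain with stationary distribution π, E[T_i | X_0 = i] = 1/π_i (Kac's formula). Here π_1 = (11/15)/(11/20 + 11/15) = (11/15)/(77/60) = 4/7, so E[T_1 | X_0 = 1] = 1/π_1 = (11/20 + 11/15)/(11/15) = (77/60)/(11/15) = 7/4.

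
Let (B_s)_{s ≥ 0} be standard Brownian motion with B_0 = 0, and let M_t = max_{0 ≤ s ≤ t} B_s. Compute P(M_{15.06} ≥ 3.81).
P(M_{15.06} ≥ 3.81) = 2·P(B_{15.06} ≥ 3.81) = 2(1 − Φ(3.81/√15.06)) ≈ 0.3262

By the reflection principle for Brownian motion, P(M_t ≥ a) = 2 · P(B_t ≥ a) for a ≥ 0. Since B_t ~ N(0, t), P(B_t ≥ 3.81) = 1 − Φ(3.81/√t) = 1 − Φ(3.81/√15.06) = 1 − Φ(0.9818). So
  P(M_{15.06} ≥ 3.81) = 2(1 − Φ(0.9818)) ≈ 0.3262.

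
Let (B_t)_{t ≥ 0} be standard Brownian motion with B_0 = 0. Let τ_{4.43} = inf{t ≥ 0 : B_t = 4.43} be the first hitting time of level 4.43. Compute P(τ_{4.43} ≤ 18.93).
P(τ_{4.43} ≤ 18.93) = 2(1 − Φ(4.43/√18.93)) = 2(1 − Φ(1.0182)) ≈ 0.3086

By the reflection principle for standard BM, P(τ_b ≤ t) = 2 · P(B_t ≥ b). Since B_t ~ N(0, t), P(B_t ≥ 4.43) = 1 − Φ(4.43/√t) = 1 − Φ(4.43/√18.93) = 1 − Φ(1.0182) ≈ 0.15429. Doubling: P(τ_{4.43} ≤ 18.93) ≈ 2 · 0.15429 = 0.30858 ≈ 0.3086.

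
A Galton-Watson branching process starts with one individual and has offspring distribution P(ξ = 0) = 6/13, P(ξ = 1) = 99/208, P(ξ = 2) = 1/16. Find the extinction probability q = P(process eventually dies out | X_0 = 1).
q = 1

Mean offspring μ = 0·6/13 + 1·99/208 + 2·1/16 = 125/208 ≤ 1. For μ ≤ 1 with offspring not concentrated at 1, the Galton-Watson process goes extinct almost surely, so q = 1.
(Algebraic check: The pgf is f(s) = 6/13 + 99/208·s + 1/16·s². The extinction probability q is the smallest fixed point of f in [0, 1]. Setting s = f(s):
  1/16·s² + (99/208 − 1)·s + 6/13 = 0
  1/16·s² − (6/13 + 1/16)·s + 6/13 = 0
which factors as (s − 1)·(1/16·s − 6/13) = 0, giving roots s = 1 and s = (6/13)/(1/16) = 96/13. Since 96/13 ≥ 1, the smallest root in [0, 1] is s = 1.)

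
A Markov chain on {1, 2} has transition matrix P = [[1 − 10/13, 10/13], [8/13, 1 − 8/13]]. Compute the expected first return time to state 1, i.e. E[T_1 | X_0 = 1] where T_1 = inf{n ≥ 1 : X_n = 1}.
E[T_1 | X_0 = 1] = 1/π_1 = 9/4

For an irreducible recurrent Markov chain with stationary distribution π, E[T_i | X_0 = i] = 1/π_i (Kac's formula). Here π_1 = (8/13)/(10/13 + 8/13) = (8/13)/(18/13) = 4/9, so E[T_1 | X_0 = 1] = 1/π_1 = (10/13 + 8/13)/(8/13) = (18/13)/(8/13) = 9/4.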